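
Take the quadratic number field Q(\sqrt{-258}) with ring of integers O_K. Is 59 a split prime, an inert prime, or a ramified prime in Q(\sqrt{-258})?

d = -258 ≡ 2 (mod 4), so O_K = ℤ[√-258] and disc(K) = 4d = -1032.
disc(K) = -1032 is not divisible by 59; 59 is unramified.
(-258/59) = 37^29 mod 59 = 58, giving Legendre symbol -1.
d is a non-residue mod p, hence 59 remains inert in O_K.

inert — (59) stays prime in O_K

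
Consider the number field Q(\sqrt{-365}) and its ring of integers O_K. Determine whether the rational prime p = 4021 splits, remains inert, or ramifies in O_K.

-365 mod 4 = 3, hence disc K = 4·(-365) = -1460 and O_K = ℤ[√-365].
4021 ∤ -1460, so 4021 is unramified.
Euler's criterion: (-365)^2010 mod 4021 = 1. Thus (-365|4021) = 1.
Legendre symbol 1 ⇒ 4021 is split.

split — (4021) = 𝔭₁𝔭₂ with 𝔭₁ ≠ 𝔭₂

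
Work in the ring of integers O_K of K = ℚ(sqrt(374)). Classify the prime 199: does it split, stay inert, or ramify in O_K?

374 mod 4 = 2, hence disc K = 4·374 = 1496 and O_K = ℤ[√374].
199 ∤ 1496, so 199 is unramified.
Euler's criterion: 374^99 mod 199 = 1. Thus (374|199) = 1.
Legendre symbol 1 ⇒ 199 is split.

splits completely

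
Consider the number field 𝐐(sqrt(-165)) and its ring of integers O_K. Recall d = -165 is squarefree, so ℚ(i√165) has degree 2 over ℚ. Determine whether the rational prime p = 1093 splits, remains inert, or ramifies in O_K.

d = -165 ≡ 3 (mod 4), so O_K = ℤ[√-165] and disc(K) = 4d = -660.
disc(K) = -660 is not divisible by 1093; 1093 is unramified.
Legendre symbol by Euler's criterion: (-165/1093) ≡ (-165)^546 ≡ 1092 (mod 1093), i.e. (-165/1093) = -1.
(-165/1093) = -1, so 1093 is inert.

inert — (1093) stays prime in O_K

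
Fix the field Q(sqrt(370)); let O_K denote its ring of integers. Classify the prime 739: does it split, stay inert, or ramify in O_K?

739 remains inert

370 mod 4 = 2, hence disc K = 4·370 = 1480 and O_K = ℤ[√370].
disc(K) = 1480 is not divisible by 739; 739 is unramified.
(370/739) = 370^369 mod 739 = 738, giving Legendre symbol -1.
Legendre symbol -1 ⇒ 739 is inert.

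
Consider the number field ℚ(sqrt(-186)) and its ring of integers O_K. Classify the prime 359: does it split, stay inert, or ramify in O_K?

d = -186 ≡ 2 (mod 4), so O_K = ℤ[√-186] and disc(K) = 4d = -744.
Since gcd(359, -744) = 1 the prime 359 does not ramify.
(-186/359) = 173^179 mod 359 = 1, giving Legendre symbol 1.
d is a quadratic residue mod p, hence 359 splits in O_K.

split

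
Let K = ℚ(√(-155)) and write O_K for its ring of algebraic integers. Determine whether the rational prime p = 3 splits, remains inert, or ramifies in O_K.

-155 mod 4 = 1, hence disc K = -155 and O_K = ℤ[(1+√-155)/2].
Since gcd(3, -155) = 1 the prime 3 does not ramify.
Compute (-155/3) via Euler: 1^((3-1)/2) mod 3 = 1, so (-155/3) = 1.
d is a quadratic residue mod p, hence 3 splits in O_K.

split — (3) = 𝔭₁𝔭₂ with 𝔭₁ ≠ 𝔭₂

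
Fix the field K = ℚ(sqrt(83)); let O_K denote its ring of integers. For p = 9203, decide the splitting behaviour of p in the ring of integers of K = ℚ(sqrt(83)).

split — (9203) = 𝔭₁𝔭₂ with 𝔭₁ ≠ 𝔭₂

Since 83 ≢ 1 mod 4, the ring of integers is ℤ[√83] with discriminant 4·83 = 332.
Since gcd(9203, 332) = 1 the prime 9203 does not ramify.
Compute (83/9203) via Euler: 83^((9203-1)/2) mod 9203 = 1, so (83/9203) = 1.
(83/9203) = 1, so 9203 splits.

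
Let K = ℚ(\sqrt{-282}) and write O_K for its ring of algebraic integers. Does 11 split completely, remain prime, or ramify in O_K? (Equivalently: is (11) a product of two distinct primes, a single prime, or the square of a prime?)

Since -282 ≢ 1 mod 4, the ring of integers is ℤ[√-282] with discriminant 4·(-282) = -1128.
Since gcd(11, -1128) = 1 the prime 11 does not ramify.
Euler's criterion: (-282)^5 mod 11 = 1. Thus (-282|11) = 1.
(-282/11) = 1, so 11 splits.

split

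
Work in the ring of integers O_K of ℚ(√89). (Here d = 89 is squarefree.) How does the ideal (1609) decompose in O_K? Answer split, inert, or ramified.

p is inert

89 mod 4 = 1, hence disc K = 89 and O_K = ℤ[(1+√89)/2].
disc(K) = 89 is not divisible by 1609; 1609 is unramified.
Compute (89/1609) via Euler: 89^((1609-1)/2) mod 1609 = 1608, so (89/1609) = -1.
(89/1609) = -1, so 1609 is inert.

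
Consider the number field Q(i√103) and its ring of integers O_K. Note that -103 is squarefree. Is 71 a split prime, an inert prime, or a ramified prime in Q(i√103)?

-103 mod 4 = 1, hence disc K = -103 and O_K = ℤ[(1+√-103)/2].
disc(K) = -103 is not divisible by 71; 71 is unramified.
Euler's criterion: (-103)^35 mod 71 = 70. Thus (-103|71) = -1.
Legendre symbol -1 ⇒ 71 is inert.

p is inert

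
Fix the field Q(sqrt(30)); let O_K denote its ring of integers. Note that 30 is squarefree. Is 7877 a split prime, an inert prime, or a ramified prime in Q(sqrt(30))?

inert — (7877) stays prime in O_K

Since 30 ≢ 1 mod 4, the ring of integers is ℤ[√30] with discriminant 4·30 = 120.
Since gcd(7877, 120) = 1 the prime 7877 does not ramify.
(30/7877) = 30^3938 mod 7877 = 7876, giving Legendre symbol -1.
Legendre symbol -1 ⇒ 7877 is inert.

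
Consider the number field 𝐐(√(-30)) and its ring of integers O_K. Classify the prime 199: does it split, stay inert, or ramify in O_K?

split

Since -30 ≢ 1 mod 4, the ring of integers is ℤ[√-30] with discriminant 4·(-30) = -120.
disc(K) = -120 is not divisible by 199; 199 is unramified.
Euler's criterion: (-30)^99 mod 199 = 1. Thus (-30|199) = 1.
(-30/199) = 1, so 199 splits.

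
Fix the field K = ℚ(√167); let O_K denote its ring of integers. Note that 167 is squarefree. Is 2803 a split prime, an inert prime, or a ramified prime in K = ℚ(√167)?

2803 splits in O_K

Since 167 ≢ 1 mod 4, the ring of integers is ℤ[√167] with discriminant 4·167 = 668.
2803 ∤ 668, so 2803 is unramified.
Euler's criterion: 167^1401 mod 2803 = 1. Thus (167|2803) = 1.
d is a quadratic residue mod p, hence 2803 splits in O_K.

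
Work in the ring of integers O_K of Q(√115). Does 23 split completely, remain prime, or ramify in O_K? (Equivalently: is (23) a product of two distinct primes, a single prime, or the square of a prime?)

Since 115 ≢ 1 mod 4, the ring of integers is ℤ[√115] with discriminant 4·115 = 460.
disc(K) = 460 = 23·20, so p = 23 is ramified.

23 is ramified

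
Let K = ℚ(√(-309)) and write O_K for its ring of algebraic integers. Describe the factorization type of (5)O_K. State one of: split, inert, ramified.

splits completely

-309 mod 4 = 3, hence disc K = 4·(-309) = -1236 and O_K = ℤ[√-309].
Since gcd(5, -1236) = 1 the prime 5 does not ramify.
(-309/5) = 1^2 mod 5 = 1, giving Legendre symbol 1.
d is a quadratic residue mod p, hence 5 splits in O_K.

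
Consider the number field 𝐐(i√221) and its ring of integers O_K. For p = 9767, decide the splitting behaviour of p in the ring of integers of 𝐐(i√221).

9767 remains inert

d = -221 ≡ 3 (mod 4), so O_K = ℤ[√-221] and disc(K) = 4d = -884.
Since gcd(9767, -884) = 1 the prime 9767 does not ramify.
Euler's criterion: (-221)^4883 mod 9767 = 9766. Thus (-221|9767) = -1.
d is a non-residue mod p, hence 9767 remains inert in O_K.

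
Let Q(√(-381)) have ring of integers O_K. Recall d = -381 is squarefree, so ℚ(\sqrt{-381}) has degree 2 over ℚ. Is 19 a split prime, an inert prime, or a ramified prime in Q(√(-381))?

-381 mod 4 = 3, hence disc K = 4·(-381) = -1524 and O_K = ℤ[√-381].
Since gcd(19, -1524) = 1 the prime 19 does not ramify.
Compute (-381/19) via Euler: 18^((19-1)/2) mod 19 = 18, so (-381/19) = -1.
Legendre symbol -1 ⇒ 19 is inert.

inert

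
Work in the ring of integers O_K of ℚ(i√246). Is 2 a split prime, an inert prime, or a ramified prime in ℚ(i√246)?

ramified

d = -246 ≡ 2 (mod 4), so O_K = ℤ[√-246] and disc(K) = 4d = -984.
disc(K) = -984 = 2·(-492), so p = 2 is ramified.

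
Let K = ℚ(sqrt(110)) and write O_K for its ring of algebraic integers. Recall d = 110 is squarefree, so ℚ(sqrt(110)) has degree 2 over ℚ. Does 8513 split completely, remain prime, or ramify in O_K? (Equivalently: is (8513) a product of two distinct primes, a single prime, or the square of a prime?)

Since 110 ≢ 1 mod 4, the ring of integers is ℤ[√110] with discriminant 4·110 = 440.
disc(K) = 440 is not divisible by 8513; 8513 is unramified.
(110/8513) = 110^4256 mod 8513 = 1, giving Legendre symbol 1.
(110/8513) = 1, so 8513 splits.

split — (8513) = 𝔭₁𝔭₂ with 𝔭₁ ≠ 𝔭₂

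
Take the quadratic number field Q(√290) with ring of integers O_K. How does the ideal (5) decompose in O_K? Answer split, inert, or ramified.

Since 290 ≢ 1 mod 4, the ring of integers is ℤ[√290] with discriminant 4·290 = 1160.
Ramification test: 5 | 1160. The prime 5 ramifies in K.

ramified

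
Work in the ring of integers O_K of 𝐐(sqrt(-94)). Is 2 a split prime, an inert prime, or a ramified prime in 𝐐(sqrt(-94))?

2 is ramified

-94 mod 4 = 2, hence disc K = 4·(-94) = -376 and O_K = ℤ[√-94].
disc(K) = -376 = 2·(-188), so p = 2 is ramified.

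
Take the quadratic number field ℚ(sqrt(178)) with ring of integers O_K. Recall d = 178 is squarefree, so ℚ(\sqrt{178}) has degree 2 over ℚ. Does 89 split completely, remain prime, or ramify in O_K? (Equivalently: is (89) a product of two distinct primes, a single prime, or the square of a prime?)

p ramifies

178 mod 4 = 2, hence disc K = 4·178 = 712 and O_K = ℤ[√178].
89 divides disc(K) = 712, so 89 ramifies.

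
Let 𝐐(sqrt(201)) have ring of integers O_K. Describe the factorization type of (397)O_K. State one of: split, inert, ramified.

split

Since 201 ≡ 1 mod 4, the ring of integers is ℤ[(1+√201)/2] with discriminant 201.
Since gcd(397, 201) = 1 the prime 397 does not ramify.
(201/397) = 201^198 mod 397 = 1, giving Legendre symbol 1.
(201/397) = 1, so 397 splits.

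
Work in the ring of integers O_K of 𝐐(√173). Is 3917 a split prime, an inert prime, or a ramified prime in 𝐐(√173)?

Since 173 ≡ 1 mod 4, the ring of integers is ℤ[(1+√173)/2] with discriminant 173.
disc(K) = 173 is not divisible by 3917; 3917 is unramified.
Legendre symbol by Euler's criterion: (173/3917) ≡ 173^1958 ≡ 3916 (mod 3917), i.e. (173/3917) = -1.
(173/3917) = -1, so 3917 is inert.

inert — (3917) stays prime in O_K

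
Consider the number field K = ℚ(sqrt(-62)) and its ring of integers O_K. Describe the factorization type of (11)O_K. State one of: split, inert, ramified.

Since -62 ≢ 1 mod 4, the ring of integers is ℤ[√-62] with discriminant 4·(-62) = -248.
Since gcd(11, -248) = 1 the prime 11 does not ramify.
Compute (-62/11) via Euler: 4^((11-1)/2) mod 11 = 1, so (-62/11) = 1.
(-62/11) = 1, so 11 splits.

split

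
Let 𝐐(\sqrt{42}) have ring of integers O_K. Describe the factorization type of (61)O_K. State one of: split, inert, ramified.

split — (61) = 𝔭₁𝔭₂ with 𝔭₁ ≠ 𝔭₂

Since 42 ≢ 1 mod 4, the ring of integers is ℤ[√42] with discriminant 4·42 = 168.
Since gcd(61, 168) = 1 the prime 61 does not ramify.
Euler's criterion: 42^30 mod 61 = 1. Thus (42|61) = 1.
d is a quadratic residue mod p, hence 61 splits in O_K.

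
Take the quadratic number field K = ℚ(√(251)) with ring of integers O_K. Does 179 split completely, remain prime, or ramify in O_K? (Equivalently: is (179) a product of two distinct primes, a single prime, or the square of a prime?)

remains prime (inert)

d = 251 ≡ 3 (mod 4), so O_K = ℤ[√251] and disc(K) = 4d = 1004.
179 ∤ 1004, so 179 is unramified.
Legendre symbol by Euler's criterion: (251/179) ≡ 251^89 ≡ 178 (mod 179), i.e. (251/179) = -1.
(251/179) = -1, so 179 is inert.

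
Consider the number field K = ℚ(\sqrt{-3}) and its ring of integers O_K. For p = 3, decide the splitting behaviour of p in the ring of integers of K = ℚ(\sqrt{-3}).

3 is ramified

Since -3 ≡ 1 mod 4, the ring of integers is ℤ[(1+√-3)/2] with discriminant -3.
Ramification test: 3 | -3. The prime 3 ramifies in K.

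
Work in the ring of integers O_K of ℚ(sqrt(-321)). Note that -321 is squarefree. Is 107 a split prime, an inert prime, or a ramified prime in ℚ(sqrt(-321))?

107 is ramified

Since -321 ≢ 1 mod 4, the ring of integers is ℤ[√-321] with discriminant 4·(-321) = -1284.
disc(K) = -1284 = 107·(-12), so p = 107 is ramified.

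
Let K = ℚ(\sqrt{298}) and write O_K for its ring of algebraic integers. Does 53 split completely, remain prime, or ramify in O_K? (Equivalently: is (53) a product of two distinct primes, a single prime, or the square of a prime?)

inert — (53) stays prime in O_K

Since 298 ≢ 1 mod 4, the ring of integers is ℤ[√298] with discriminant 4·298 = 1192.
53 ∤ 1192, so 53 is unramified.
Euler's criterion: 298^26 mod 53 = 52. Thus (298|53) = -1.
(298/53) = -1, so 53 is inert.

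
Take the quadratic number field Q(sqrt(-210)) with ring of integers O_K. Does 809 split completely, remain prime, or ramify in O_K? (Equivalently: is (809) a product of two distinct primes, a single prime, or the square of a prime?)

inert — (809) stays prime in O_K

-210 mod 4 = 2, hence disc K = 4·(-210) = -840 and O_K = ℤ[√-210].
Since gcd(809, -840) = 1 the prime 809 does not ramify.
Euler's criterion: (-210)^404 mod 809 = 808. Thus (-210|809) = -1.
d is a non-residue mod p, hence 809 remains inert in O_K.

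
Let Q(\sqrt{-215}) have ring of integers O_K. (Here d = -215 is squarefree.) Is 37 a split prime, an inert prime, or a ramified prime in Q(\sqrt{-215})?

split

-215 mod 4 = 1, hence disc K = -215 and O_K = ℤ[(1+√-215)/2].
disc(K) = -215 is not divisible by 37; 37 is unramified.
Euler's criterion: (-215)^18 mod 37 = 1. Thus (-215|37) = 1.
(-215/37) = 1, so 37 splits.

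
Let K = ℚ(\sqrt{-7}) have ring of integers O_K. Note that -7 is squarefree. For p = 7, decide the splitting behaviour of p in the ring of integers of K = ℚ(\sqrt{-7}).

-7 mod 4 = 1, hence disc K = -7 and O_K = ℤ[(1+√-7)/2].
7 divides disc(K) = -7, so 7 ramifies.

p ramifies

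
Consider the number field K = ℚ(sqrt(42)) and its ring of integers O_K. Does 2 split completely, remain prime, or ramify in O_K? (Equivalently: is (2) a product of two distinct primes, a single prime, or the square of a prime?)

Since 42 ≢ 1 mod 4, the ring of integers is ℤ[√42] with discriminant 4·42 = 168.
disc(K) = 168 = 2·84, so p = 2 is ramified.

ramifies in O_K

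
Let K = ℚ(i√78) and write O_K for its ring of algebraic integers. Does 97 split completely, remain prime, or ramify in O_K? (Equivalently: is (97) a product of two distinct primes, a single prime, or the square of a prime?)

Since -78 ≢ 1 mod 4, the ring of integers is ℤ[√-78] with discriminant 4·(-78) = -312.
97 ∤ -312, so 97 is unramified.
Euler's criterion: (-78)^48 mod 97 = 96. Thus (-78|97) = -1.
Legendre symbol -1 ⇒ 97 is inert.

remains prime (inert)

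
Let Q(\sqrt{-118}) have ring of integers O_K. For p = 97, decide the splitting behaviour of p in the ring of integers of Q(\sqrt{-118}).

d = -118 ≡ 2 (mod 4), so O_K = ℤ[√-118] and disc(K) = 4d = -472.
97 ∤ -472, so 97 is unramified.
Euler's criterion: (-118)^48 mod 97 = 96. Thus (-118|97) = -1.
Legendre symbol -1 ⇒ 97 is inert.

inert — (97) stays prime in O_K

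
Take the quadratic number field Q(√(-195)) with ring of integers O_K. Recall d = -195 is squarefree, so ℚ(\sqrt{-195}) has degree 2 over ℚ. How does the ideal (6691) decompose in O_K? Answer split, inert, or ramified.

Since -195 ≡ 1 mod 4, the ring of integers is ℤ[(1+√-195)/2] with discriminant -195.
6691 ∤ -195, so 6691 is unramified.
Legendre symbol by Euler's criterion: (-195/6691) ≡ (-195)^3345 ≡ 1 (mod 6691), i.e. (-195/6691) = 1.
(-195/6691) = 1, so 6691 splits.

split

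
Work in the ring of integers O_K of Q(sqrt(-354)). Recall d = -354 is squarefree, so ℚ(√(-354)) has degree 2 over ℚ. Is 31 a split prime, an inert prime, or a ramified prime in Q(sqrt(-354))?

-354 mod 4 = 2, hence disc K = 4·(-354) = -1416 and O_K = ℤ[√-354].
Since gcd(31, -1416) = 1 the prime 31 does not ramify.
Compute (-354/31) via Euler: 18^((31-1)/2) mod 31 = 1, so (-354/31) = 1.
(-354/31) = 1, so 31 splits.

split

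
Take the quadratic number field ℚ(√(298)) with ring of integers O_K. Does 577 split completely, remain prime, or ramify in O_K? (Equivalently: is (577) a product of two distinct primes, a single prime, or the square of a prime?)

Since 298 ≢ 1 mod 4, the ring of integers is ℤ[√298] with discriminant 4·298 = 1192.
577 ∤ 1192, so 577 is unramified.
(298/577) = 298^288 mod 577 = 1, giving Legendre symbol 1.
Legendre symbol 1 ⇒ 577 is split.

p splits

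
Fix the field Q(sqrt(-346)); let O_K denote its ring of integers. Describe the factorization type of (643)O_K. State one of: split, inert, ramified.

split — (643) = 𝔭₁𝔭₂ with 𝔭₁ ≠ 𝔭₂

Since -346 ≢ 1 mod 4, the ring of integers is ℤ[√-346] with discriminant 4·(-346) = -1384.
disc(K) = -1384 is not divisible by 643; 643 is unramified.
Legendre symbol by Euler's criterion: (-346/643) ≡ (-346)^321 ≡ 1 (mod 643), i.e. (-346/643) = 1.
Legendre symbol 1 ⇒ 643 is split.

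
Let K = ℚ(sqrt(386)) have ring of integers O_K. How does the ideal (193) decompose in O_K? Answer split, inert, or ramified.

ramified — (193) = 𝔭²

d = 386 ≡ 2 (mod 4), so O_K = ℤ[√386] and disc(K) = 4d = 1544.
Ramification test: 193 | 1544. The prime 193 ramifies in K.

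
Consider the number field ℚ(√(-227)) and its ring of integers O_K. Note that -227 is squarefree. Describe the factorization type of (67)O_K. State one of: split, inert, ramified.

inert

Since -227 ≡ 1 mod 4, the ring of integers is ℤ[(1+√-227)/2] with discriminant -227.
disc(K) = -227 is not divisible by 67; 67 is unramified.
Euler's criterion: (-227)^33 mod 67 = 66. Thus (-227|67) = -1.
Legendre symbol -1 ⇒ 67 is inert.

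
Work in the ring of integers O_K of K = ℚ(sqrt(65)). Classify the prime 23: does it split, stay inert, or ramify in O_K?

Since 65 ≡ 1 mod 4, the ring of integers is ℤ[(1+√65)/2] with discriminant 65.
Since gcd(23, 65) = 1 the prime 23 does not ramify.
Legendre symbol by Euler's criterion: (65/23) ≡ 65^11 ≡ 22 (mod 23), i.e. (65/23) = -1.
Legendre symbol -1 ⇒ 23 is inert.

inert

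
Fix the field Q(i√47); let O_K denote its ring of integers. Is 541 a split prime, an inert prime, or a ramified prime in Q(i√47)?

d = -47 ≡ 1 (mod 4), so O_K = ℤ[(1+√-47)/2] and disc(K) = d = -47.
disc(K) = -47 is not divisible by 541; 541 is unramified.
Euler's criterion: (-47)^270 mod 541 = 1. Thus (-47|541) = 1.
(-47/541) = 1, so 541 splits.

p splits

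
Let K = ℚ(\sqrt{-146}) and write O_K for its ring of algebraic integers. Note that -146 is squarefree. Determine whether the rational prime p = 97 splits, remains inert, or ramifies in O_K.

-146 mod 4 = 2, hence disc K = 4·(-146) = -584 and O_K = ℤ[√-146].
disc(K) = -584 is not divisible by 97; 97 is unramified.
Euler's criterion: (-146)^48 mod 97 = 1. Thus (-146|97) = 1.
d is a quadratic residue mod p, hence 97 splits in O_K.

splits completely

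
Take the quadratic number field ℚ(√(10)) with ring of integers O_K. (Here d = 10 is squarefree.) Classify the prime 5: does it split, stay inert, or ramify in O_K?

ramifies in O_K

Since 10 ≢ 1 mod 4, the ring of integers is ℤ[√10] with discriminant 4·10 = 40.
Ramification test: 5 | 40. The prime 5 ramifies in K.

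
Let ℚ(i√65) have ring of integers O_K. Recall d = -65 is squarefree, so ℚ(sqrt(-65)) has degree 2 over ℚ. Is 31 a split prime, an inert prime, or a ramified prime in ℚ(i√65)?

p splits

Since -65 ≢ 1 mod 4, the ring of integers is ℤ[√-65] with discriminant 4·(-65) = -260.
Since gcd(31, -260) = 1 the prime 31 does not ramify.
(-65/31) = 28^15 mod 31 = 1, giving Legendre symbol 1.
Legendre symbol 1 ⇒ 31 is split.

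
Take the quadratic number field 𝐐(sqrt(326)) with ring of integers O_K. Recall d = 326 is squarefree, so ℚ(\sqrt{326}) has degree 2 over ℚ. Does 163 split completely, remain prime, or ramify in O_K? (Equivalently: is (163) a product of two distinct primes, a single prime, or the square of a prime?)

ramified — (163) = 𝔭²

Since 326 ≢ 1 mod 4, the ring of integers is ℤ[√326] with discriminant 4·326 = 1304.
163 divides disc(K) = 1304, so 163 ramifies.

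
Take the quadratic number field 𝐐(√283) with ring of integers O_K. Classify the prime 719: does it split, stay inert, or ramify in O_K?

splits completely

Since 283 ≢ 1 mod 4, the ring of integers is ℤ[√283] with discriminant 4·283 = 1132.
719 ∤ 1132, so 719 is unramified.
Compute (283/719) via Euler: 283^((719-1)/2) mod 719 = 1, so (283/719) = 1.
(283/719) = 1, so 719 splits.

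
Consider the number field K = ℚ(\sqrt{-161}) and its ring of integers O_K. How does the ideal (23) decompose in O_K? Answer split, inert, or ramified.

ramified

Since -161 ≢ 1 mod 4, the ring of integers is ℤ[√-161] with discriminant 4·(-161) = -644.
23 divides disc(K) = -644, so 23 ramifies.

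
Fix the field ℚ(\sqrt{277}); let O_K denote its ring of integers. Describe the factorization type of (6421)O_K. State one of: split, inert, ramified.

277 mod 4 = 1, hence disc K = 277 and O_K = ℤ[(1+√277)/2].
disc(K) = 277 is not divisible by 6421; 6421 is unramified.
(277/6421) = 277^3210 mod 6421 = 6420, giving Legendre symbol -1.
Legendre symbol -1 ⇒ 6421 is inert.

remains prime (inert)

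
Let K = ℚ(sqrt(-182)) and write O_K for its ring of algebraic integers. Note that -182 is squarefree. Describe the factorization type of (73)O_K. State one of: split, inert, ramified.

Since -182 ≢ 1 mod 4, the ring of integers is ℤ[√-182] with discriminant 4·(-182) = -728.
disc(K) = -728 is not divisible by 73; 73 is unramified.
(-182/73) = 37^36 mod 73 = 1, giving Legendre symbol 1.
d is a quadratic residue mod p, hence 73 splits in O_K.

p splits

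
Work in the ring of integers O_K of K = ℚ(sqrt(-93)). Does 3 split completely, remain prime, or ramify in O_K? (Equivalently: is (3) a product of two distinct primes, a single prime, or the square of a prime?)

3 is ramified

Since -93 ≢ 1 mod 4, the ring of integers is ℤ[√-93] with discriminant 4·(-93) = -372.
Ramification test: 3 | -372. The prime 3 ramifies in K.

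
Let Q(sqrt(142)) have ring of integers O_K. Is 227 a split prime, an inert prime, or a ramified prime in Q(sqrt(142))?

inert — (227) stays prime in O_K

d = 142 ≡ 2 (mod 4), so O_K = ℤ[√142] and disc(K) = 4d = 568.
227 ∤ 568, so 227 is unramified.
Legendre symbol by Euler's criterion: (142/227) ≡ 142^113 ≡ 226 (mod 227), i.e. (142/227) = -1.
Legendre symbol -1 ⇒ 227 is inert.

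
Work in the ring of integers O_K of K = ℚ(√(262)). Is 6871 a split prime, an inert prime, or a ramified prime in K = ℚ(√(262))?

d = 262 ≡ 2 (mod 4), so O_K = ℤ[√262] and disc(K) = 4d = 1048.
6871 ∤ 1048, so 6871 is unramified.
Legendre symbol by Euler's criterion: (262/6871) ≡ 262^3435 ≡ 6870 (mod 6871), i.e. (262/6871) = -1.
(262/6871) = -1, so 6871 is inert.

inert — (6871) stays prime in O_K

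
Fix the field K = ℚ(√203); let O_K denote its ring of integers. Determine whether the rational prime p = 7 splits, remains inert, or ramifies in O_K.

ramified — (7) = 𝔭²

d = 203 ≡ 3 (mod 4), so O_K = ℤ[√203] and disc(K) = 4d = 812.
disc(K) = 812 = 7·116, so p = 7 is ramified.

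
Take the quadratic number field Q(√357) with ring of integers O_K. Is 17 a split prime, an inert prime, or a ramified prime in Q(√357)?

357 mod 4 = 1, hence disc K = 357 and O_K = ℤ[(1+√357)/2].
disc(K) = 357 = 17·21, so p = 17 is ramified.

p ramifies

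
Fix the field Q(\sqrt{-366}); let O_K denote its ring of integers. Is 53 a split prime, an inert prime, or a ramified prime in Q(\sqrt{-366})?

remains prime (inert)

Since -366 ≢ 1 mod 4, the ring of integers is ℤ[√-366] with discriminant 4·(-366) = -1464.
disc(K) = -1464 is not divisible by 53; 53 is unramified.
Euler's criterion: (-366)^26 mod 53 = 52. Thus (-366|53) = -1.
Legendre symbol -1 ⇒ 53 is inert.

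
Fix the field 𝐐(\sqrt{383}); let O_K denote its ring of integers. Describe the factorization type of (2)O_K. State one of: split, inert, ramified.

ramifies in O_K

d = 383 ≡ 3 (mod 4), so O_K = ℤ[√383] and disc(K) = 4d = 1532.
2 divides disc(K) = 1532, so 2 ramifies.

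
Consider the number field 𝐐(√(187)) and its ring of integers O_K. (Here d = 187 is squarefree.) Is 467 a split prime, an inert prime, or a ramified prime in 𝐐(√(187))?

Since 187 ≢ 1 mod 4, the ring of integers is ℤ[√187] with discriminant 4·187 = 748.
467 ∤ 748, so 467 is unramified.
Compute (187/467) via Euler: 187^((467-1)/2) mod 467 = 466, so (187/467) = -1.
(187/467) = -1, so 467 is inert.

467 remains inert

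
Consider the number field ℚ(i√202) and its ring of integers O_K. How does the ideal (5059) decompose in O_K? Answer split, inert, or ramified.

split — (5059) = 𝔭₁𝔭₂ with 𝔭₁ ≠ 𝔭₂

-202 mod 4 = 2, hence disc K = 4·(-202) = -808 and O_K = ℤ[√-202].
disc(K) = -808 is not divisible by 5059; 5059 is unramified.
Compute (-202/5059) via Euler: 4857^((5059-1)/2) mod 5059 = 1, so (-202/5059) = 1.
Legendre symbol 1 ⇒ 5059 is split.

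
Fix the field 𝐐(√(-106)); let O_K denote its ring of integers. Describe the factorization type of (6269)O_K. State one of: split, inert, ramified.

p is inert

Since -106 ≢ 1 mod 4, the ring of integers is ℤ[√-106] with discriminant 4·(-106) = -424.
disc(K) = -424 is not divisible by 6269; 6269 is unramified.
Legendre symbol by Euler's criterion: (-106/6269) ≡ (-106)^3134 ≡ 6268 (mod 6269), i.e. (-106/6269) = -1.
(-106/6269) = -1, so 6269 is inert.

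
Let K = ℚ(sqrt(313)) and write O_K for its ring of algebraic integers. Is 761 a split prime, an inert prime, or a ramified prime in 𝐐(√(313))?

Since 313 ≡ 1 mod 4, the ring of integers is ℤ[(1+√313)/2] with discriminant 313.
disc(K) = 313 is not divisible by 761; 761 is unramified.
Legendre symbol by Euler's criterion: (313/761) ≡ 313^380 ≡ 760 (mod 761), i.e. (313/761) = -1.
Legendre symbol -1 ⇒ 761 is inert.

inert — (761) stays prime in O_K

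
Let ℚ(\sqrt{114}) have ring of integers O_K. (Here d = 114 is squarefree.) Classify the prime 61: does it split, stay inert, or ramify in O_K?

Since 114 ≢ 1 mod 4, the ring of integers is ℤ[√114] with discriminant 4·114 = 456.
disc(K) = 456 is not divisible by 61; 61 is unramified.
Compute (114/61) via Euler: 53^((61-1)/2) mod 61 = 60, so (114/61) = -1.
(114/61) = -1, so 61 is inert.

inert — (61) stays prime in O_K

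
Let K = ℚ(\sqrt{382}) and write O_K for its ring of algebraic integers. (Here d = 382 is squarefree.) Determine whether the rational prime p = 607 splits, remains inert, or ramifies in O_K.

p is inert

Since 382 ≢ 1 mod 4, the ring of integers is ℤ[√382] with discriminant 4·382 = 1528.
607 ∤ 1528, so 607 is unramified.
(382/607) = 382^303 mod 607 = 606, giving Legendre symbol -1.
d is a non-residue mod p, hence 607 remains inert in O_K.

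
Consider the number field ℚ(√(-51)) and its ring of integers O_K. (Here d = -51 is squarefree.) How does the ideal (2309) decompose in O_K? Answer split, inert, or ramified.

p splits

d = -51 ≡ 1 (mod 4), so O_K = ℤ[(1+√-51)/2] and disc(K) = d = -51.
2309 ∤ -51, so 2309 is unramified.
Euler's criterion: (-51)^1154 mod 2309 = 1. Thus (-51|2309) = 1.
Legendre symbol 1 ⇒ 2309 is split.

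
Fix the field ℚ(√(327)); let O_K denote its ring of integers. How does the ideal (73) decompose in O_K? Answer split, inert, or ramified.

split — (73) = 𝔭₁𝔭₂ with 𝔭₁ ≠ 𝔭₂

Since 327 ≢ 1 mod 4, the ring of integers is ℤ[√327] with discriminant 4·327 = 1308.
Since gcd(73, 1308) = 1 the prime 73 does not ramify.
Euler's criterion: 327^36 mod 73 = 1. Thus (327|73) = 1.
d is a quadratic residue mod p, hence 73 splits in O_K.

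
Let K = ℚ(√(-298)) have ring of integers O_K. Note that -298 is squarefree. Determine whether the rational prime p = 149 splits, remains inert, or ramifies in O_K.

ramifies in O_K

d = -298 ≡ 2 (mod 4), so O_K = ℤ[√-298] and disc(K) = 4d = -1192.
disc(K) = -1192 = 149·(-8), so p = 149 is ramified.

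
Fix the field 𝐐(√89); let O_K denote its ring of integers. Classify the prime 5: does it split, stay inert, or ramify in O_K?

d = 89 ≡ 1 (mod 4), so O_K = ℤ[(1+√89)/2] and disc(K) = d = 89.
5 ∤ 89, so 5 is unramified.
Legendre symbol by Euler's criterion: (89/5) ≡ 89^2 ≡ 1 (mod 5), i.e. (89/5) = 1.
Legendre symbol 1 ⇒ 5 is split.

p splits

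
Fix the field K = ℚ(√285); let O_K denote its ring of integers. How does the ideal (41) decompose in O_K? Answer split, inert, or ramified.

d = 285 ≡ 1 (mod 4), so O_K = ℤ[(1+√285)/2] and disc(K) = d = 285.
41 ∤ 285, so 41 is unramified.
(285/41) = 39^20 mod 41 = 1, giving Legendre symbol 1.
(285/41) = 1, so 41 splits.

split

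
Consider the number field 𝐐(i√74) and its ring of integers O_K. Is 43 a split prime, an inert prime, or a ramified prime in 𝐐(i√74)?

d = -74 ≡ 2 (mod 4), so O_K = ℤ[√-74] and disc(K) = 4d = -296.
43 ∤ -296, so 43 is unramified.
Euler's criterion: (-74)^21 mod 43 = 42. Thus (-74|43) = -1.
d is a non-residue mod p, hence 43 remains inert in O_K.

inert — (43) stays prime in O_K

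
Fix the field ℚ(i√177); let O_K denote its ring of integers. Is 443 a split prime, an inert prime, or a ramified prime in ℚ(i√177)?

Since -177 ≢ 1 mod 4, the ring of integers is ℤ[√-177] with discriminant 4·(-177) = -708.
Since gcd(443, -708) = 1 the prime 443 does not ramify.
Euler's criterion: (-177)^221 mod 443 = 442. Thus (-177|443) = -1.
(-177/443) = -1, so 443 is inert.

443 remains inert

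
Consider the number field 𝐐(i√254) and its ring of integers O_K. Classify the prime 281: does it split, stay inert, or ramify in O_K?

d = -254 ≡ 2 (mod 4), so O_K = ℤ[√-254] and disc(K) = 4d = -1016.
281 ∤ -1016, so 281 is unramified.
(-254/281) = 27^140 mod 281 = 280, giving Legendre symbol -1.
Legendre symbol -1 ⇒ 281 is inert.

p is inert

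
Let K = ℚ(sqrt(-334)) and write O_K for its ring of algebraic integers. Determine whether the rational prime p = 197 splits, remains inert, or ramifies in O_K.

Since -334 ≢ 1 mod 4, the ring of integers is ℤ[√-334] with discriminant 4·(-334) = -1336.
disc(K) = -1336 is not divisible by 197; 197 is unramified.
Compute (-334/197) via Euler: 60^((197-1)/2) mod 197 = 1, so (-334/197) = 1.
(-334/197) = 1, so 197 splits.

splits completely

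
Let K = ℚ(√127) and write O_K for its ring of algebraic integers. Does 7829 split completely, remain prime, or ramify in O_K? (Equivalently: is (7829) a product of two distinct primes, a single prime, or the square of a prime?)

d = 127 ≡ 3 (mod 4), so O_K = ℤ[√127] and disc(K) = 4d = 508.
Since gcd(7829, 508) = 1 the prime 7829 does not ramify.
(127/7829) = 127^3914 mod 7829 = 1, giving Legendre symbol 1.
Legendre symbol 1 ⇒ 7829 is split.

7829 splits in O_K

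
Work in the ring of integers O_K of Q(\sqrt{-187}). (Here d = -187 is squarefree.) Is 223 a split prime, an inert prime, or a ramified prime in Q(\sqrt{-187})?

Since -187 ≡ 1 mod 4, the ring of integers is ℤ[(1+√-187)/2] with discriminant -187.
disc(K) = -187 is not divisible by 223; 223 is unramified.
(-187/223) = 36^111 mod 223 = 1, giving Legendre symbol 1.
d is a quadratic residue mod p, hence 223 splits in O_K.

split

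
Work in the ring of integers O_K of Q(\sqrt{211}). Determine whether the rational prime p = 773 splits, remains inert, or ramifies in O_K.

inert — (773) stays prime in O_K

Since 211 ≢ 1 mod 4, the ring of integers is ℤ[√211] with discriminant 4·211 = 844.
773 ∤ 844, so 773 is unramified.
(211/773) = 211^386 mod 773 = 772, giving Legendre symbol -1.
(211/773) = -1, so 773 is inert.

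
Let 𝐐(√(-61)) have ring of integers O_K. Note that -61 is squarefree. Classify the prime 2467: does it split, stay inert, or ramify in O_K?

-61 mod 4 = 3, hence disc K = 4·(-61) = -244 and O_K = ℤ[√-61].
disc(K) = -244 is not divisible by 2467; 2467 is unramified.
Compute (-61/2467) via Euler: 2406^((2467-1)/2) mod 2467 = 2466, so (-61/2467) = -1.
d is a non-residue mod p, hence 2467 remains inert in O_K.

p is inert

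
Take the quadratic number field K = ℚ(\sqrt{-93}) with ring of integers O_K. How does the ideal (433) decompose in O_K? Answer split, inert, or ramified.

433 remains inert

-93 mod 4 = 3, hence disc K = 4·(-93) = -372 and O_K = ℤ[√-93].
Since gcd(433, -372) = 1 the prime 433 does not ramify.
Legendre symbol by Euler's criterion: (-93/433) ≡ (-93)^216 ≡ 432 (mod 433), i.e. (-93/433) = -1.
Legendre symbol -1 ⇒ 433 is inert.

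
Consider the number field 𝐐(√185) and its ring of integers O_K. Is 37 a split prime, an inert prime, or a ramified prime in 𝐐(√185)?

Since 185 ≡ 1 mod 4, the ring of integers is ℤ[(1+√185)/2] with discriminant 185.
37 divides disc(K) = 185, so 37 ramifies.

ramified — (37) = 𝔭²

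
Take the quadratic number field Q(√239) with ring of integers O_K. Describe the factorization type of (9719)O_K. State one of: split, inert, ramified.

Since 239 ≢ 1 mod 4, the ring of integers is ℤ[√239] with discriminant 4·239 = 956.
9719 ∤ 956, so 9719 is unramified.
Legendre symbol by Euler's criterion: (239/9719) ≡ 239^4859 ≡ 1 (mod 9719), i.e. (239/9719) = 1.
d is a quadratic residue mod p, hence 9719 splits in O_K.

9719 splits in O_K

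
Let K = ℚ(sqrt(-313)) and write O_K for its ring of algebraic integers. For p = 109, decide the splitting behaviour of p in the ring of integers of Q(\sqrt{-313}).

remains prime (inert)

Since -313 ≢ 1 mod 4, the ring of integers is ℤ[√-313] with discriminant 4·(-313) = -1252.
disc(K) = -1252 is not divisible by 109; 109 is unramified.
Legendre symbol by Euler's criterion: (-313/109) ≡ (-313)^54 ≡ 108 (mod 109), i.e. (-313/109) = -1.
d is a non-residue mod p, hence 109 remains inert in O_K.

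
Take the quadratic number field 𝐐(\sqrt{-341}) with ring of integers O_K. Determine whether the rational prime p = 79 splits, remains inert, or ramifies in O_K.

79 remains inert

Since -341 ≢ 1 mod 4, the ring of integers is ℤ[√-341] with discriminant 4·(-341) = -1364.
disc(K) = -1364 is not divisible by 79; 79 is unramified.
(-341/79) = 54^39 mod 79 = 78, giving Legendre symbol -1.
(-341/79) = -1, so 79 is inert.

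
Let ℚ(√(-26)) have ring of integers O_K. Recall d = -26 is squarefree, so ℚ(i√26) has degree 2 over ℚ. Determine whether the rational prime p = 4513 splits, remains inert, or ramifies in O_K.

d = -26 ≡ 2 (mod 4), so O_K = ℤ[√-26] and disc(K) = 4d = -104.
Since gcd(4513, -104) = 1 the prime 4513 does not ramify.
Legendre symbol by Euler's criterion: (-26/4513) ≡ (-26)^2256 ≡ 4512 (mod 4513), i.e. (-26/4513) = -1.
d is a non-residue mod p, hence 4513 remains inert in O_K.

inert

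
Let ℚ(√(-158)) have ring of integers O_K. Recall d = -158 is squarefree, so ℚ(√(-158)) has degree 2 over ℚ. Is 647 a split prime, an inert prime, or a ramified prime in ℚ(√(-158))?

p is inert

Since -158 ≢ 1 mod 4, the ring of integers is ℤ[√-158] with discriminant 4·(-158) = -632.
647 ∤ -632, so 647 is unramified.
Euler's criterion: (-158)^323 mod 647 = 646. Thus (-158|647) = -1.
(-158/647) = -1, so 647 is inert.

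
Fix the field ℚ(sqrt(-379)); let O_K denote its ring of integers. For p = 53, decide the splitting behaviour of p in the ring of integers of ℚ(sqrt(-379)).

inert

Since -379 ≡ 1 mod 4, the ring of integers is ℤ[(1+√-379)/2] with discriminant -379.
Since gcd(53, -379) = 1 the prime 53 does not ramify.
(-379/53) = 45^26 mod 53 = 52, giving Legendre symbol -1.
d is a non-residue mod p, hence 53 remains inert in O_K.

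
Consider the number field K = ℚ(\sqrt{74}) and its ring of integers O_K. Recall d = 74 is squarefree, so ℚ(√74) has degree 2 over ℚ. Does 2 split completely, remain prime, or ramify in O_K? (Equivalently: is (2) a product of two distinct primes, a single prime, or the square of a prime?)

ramifies in O_K

d = 74 ≡ 2 (mod 4), so O_K = ℤ[√74] and disc(K) = 4d = 296.
Ramification test: 2 | 296. The prime 2 ramifies in K.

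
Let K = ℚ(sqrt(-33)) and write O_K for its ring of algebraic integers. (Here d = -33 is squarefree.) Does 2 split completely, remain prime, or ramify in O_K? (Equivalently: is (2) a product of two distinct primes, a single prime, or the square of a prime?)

d = -33 ≡ 3 (mod 4), so O_K = ℤ[√-33] and disc(K) = 4d = -132.
Ramification test: 2 | -132. The prime 2 ramifies in K.

ramified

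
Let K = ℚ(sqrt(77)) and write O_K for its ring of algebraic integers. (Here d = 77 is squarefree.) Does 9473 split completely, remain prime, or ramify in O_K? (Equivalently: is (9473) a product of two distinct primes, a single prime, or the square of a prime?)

inert

77 mod 4 = 1, hence disc K = 77 and O_K = ℤ[(1+√77)/2].
9473 ∤ 77, so 9473 is unramified.
(77/9473) = 77^4736 mod 9473 = 9472, giving Legendre symbol -1.
Legendre symbol -1 ⇒ 9473 is inert.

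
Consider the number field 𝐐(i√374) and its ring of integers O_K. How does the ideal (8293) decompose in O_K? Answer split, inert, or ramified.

Since -374 ≢ 1 mod 4, the ring of integers is ℤ[√-374] with discriminant 4·(-374) = -1496.
disc(K) = -1496 is not divisible by 8293; 8293 is unramified.
Euler's criterion: (-374)^4146 mod 8293 = 8292. Thus (-374|8293) = -1.
(-374/8293) = -1, so 8293 is inert.

inert — (8293) stays prime in O_K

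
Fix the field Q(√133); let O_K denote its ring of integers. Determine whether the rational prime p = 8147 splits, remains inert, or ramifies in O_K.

p splits

Since 133 ≡ 1 mod 4, the ring of integers is ℤ[(1+√133)/2] with discriminant 133.
Since gcd(8147, 133) = 1 the prime 8147 does not ramify.
Euler's criterion: 133^4073 mod 8147 = 1. Thus (133|8147) = 1.
d is a quadratic residue mod p, hence 8147 splits in O_K.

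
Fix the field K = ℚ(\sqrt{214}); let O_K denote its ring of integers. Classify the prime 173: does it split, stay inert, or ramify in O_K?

173 splits in O_K

Since 214 ≢ 1 mod 4, the ring of integers is ℤ[√214] with discriminant 4·214 = 856.
173 ∤ 856, so 173 is unramified.
Compute (214/173) via Euler: 41^((173-1)/2) mod 173 = 1, so (214/173) = 1.
(214/173) = 1, so 173 splits.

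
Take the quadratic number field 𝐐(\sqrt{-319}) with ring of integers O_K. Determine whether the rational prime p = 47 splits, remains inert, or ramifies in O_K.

-319 mod 4 = 1, hence disc K = -319 and O_K = ℤ[(1+√-319)/2].
disc(K) = -319 is not divisible by 47; 47 is unramified.
(-319/47) = 10^23 mod 47 = 46, giving Legendre symbol -1.
Legendre symbol -1 ⇒ 47 is inert.

inert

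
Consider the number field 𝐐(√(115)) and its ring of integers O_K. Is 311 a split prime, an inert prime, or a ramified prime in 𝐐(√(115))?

Since 115 ≢ 1 mod 4, the ring of integers is ℤ[√115] with discriminant 4·115 = 460.
Since gcd(311, 460) = 1 the prime 311 does not ramify.
(115/311) = 115^155 mod 311 = 310, giving Legendre symbol -1.
d is a non-residue mod p, hence 311 remains inert in O_K.

311 remains inert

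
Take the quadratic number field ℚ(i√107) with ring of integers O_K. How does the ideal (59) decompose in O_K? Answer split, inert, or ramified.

inert — (59) stays prime in O_K

-107 mod 4 = 1, hence disc K = -107 and O_K = ℤ[(1+√-107)/2].
59 ∤ -107, so 59 is unramified.
Euler's criterion: (-107)^29 mod 59 = 58. Thus (-107|59) = -1.
d is a non-residue mod p, hence 59 remains inert in O_K.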